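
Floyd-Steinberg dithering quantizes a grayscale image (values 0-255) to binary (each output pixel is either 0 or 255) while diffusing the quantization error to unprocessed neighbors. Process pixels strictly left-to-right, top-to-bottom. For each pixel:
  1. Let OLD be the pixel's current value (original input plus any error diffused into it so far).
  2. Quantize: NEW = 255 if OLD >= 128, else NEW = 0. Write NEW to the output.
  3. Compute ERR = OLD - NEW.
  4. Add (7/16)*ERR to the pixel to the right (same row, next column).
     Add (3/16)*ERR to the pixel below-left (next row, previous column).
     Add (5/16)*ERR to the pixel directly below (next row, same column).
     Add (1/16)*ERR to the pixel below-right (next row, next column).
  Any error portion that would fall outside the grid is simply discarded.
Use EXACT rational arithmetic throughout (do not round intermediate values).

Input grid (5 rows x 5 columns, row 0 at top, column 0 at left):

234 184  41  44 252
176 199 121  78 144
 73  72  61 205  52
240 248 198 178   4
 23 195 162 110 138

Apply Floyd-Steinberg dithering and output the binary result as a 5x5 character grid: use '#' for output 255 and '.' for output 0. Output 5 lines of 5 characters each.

Answer: ##..#
##..#
...#.
####.
.##.#

Derivation:
(0,0): OLD=234 → NEW=255, ERR=-21
(0,1): OLD=2797/16 → NEW=255, ERR=-1283/16
(0,2): OLD=1515/256 → NEW=0, ERR=1515/256
(0,3): OLD=190829/4096 → NEW=0, ERR=190829/4096
(0,4): OLD=17850875/65536 → NEW=255, ERR=1139195/65536
(1,0): OLD=39527/256 → NEW=255, ERR=-25753/256
(1,1): OLD=265681/2048 → NEW=255, ERR=-256559/2048
(1,2): OLD=4703269/65536 → NEW=0, ERR=4703269/65536
(1,3): OLD=33445889/262144 → NEW=0, ERR=33445889/262144
(1,4): OLD=873097955/4194304 → NEW=255, ERR=-196449565/4194304
(2,0): OLD=592267/32768 → NEW=0, ERR=592267/32768
(2,1): OLD=50256809/1048576 → NEW=0, ERR=50256809/1048576
(2,2): OLD=2021461819/16777216 → NEW=0, ERR=2021461819/16777216
(2,3): OLD=78728827777/268435456 → NEW=255, ERR=10277786497/268435456
(2,4): OLD=266667534407/4294967296 → NEW=0, ERR=266667534407/4294967296
(3,0): OLD=4272064987/16777216 → NEW=255, ERR=-6125093/16777216
(3,1): OLD=38458644159/134217728 → NEW=255, ERR=4233123519/134217728
(3,2): OLD=1115083301989/4294967296 → NEW=255, ERR=19866641509/4294967296
(3,3): OLD=1813856637277/8589934592 → NEW=255, ERR=-376576683683/8589934592
(3,4): OLD=909283540081/137438953472 → NEW=0, ERR=909283540081/137438953472
(4,0): OLD=61846490741/2147483648 → NEW=0, ERR=61846490741/2147483648
(4,1): OLD=15001480497653/68719476736 → NEW=255, ERR=-2521986070027/68719476736
(4,2): OLD=155185831363579/1099511627776 → NEW=255, ERR=-125189633719301/1099511627776
(4,3): OLD=844712616481781/17592186044416 → NEW=0, ERR=844712616481781/17592186044416
(4,4): OLD=44567247518912051/281474976710656 → NEW=255, ERR=-27208871542305229/281474976710656
Row 0: ##..#
Row 1: ##..#
Row 2: ...#.
Row 3: ####.
Row 4: .##.#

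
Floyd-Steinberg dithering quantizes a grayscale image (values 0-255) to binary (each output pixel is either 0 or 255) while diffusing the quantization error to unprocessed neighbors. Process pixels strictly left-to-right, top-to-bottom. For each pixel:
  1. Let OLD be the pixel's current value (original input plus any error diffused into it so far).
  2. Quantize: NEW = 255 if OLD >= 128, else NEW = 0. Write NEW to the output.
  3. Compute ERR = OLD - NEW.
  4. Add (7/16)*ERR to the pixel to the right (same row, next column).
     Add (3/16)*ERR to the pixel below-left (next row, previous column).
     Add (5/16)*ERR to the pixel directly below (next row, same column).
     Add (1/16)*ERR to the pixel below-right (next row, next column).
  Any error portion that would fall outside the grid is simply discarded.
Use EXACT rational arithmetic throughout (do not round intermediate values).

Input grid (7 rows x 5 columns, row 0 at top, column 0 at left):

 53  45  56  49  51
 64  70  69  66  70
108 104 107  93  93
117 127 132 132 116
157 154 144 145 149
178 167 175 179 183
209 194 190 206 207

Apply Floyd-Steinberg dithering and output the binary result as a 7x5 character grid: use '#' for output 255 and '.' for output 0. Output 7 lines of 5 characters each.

(0,0): OLD=53 → NEW=0, ERR=53
(0,1): OLD=1091/16 → NEW=0, ERR=1091/16
(0,2): OLD=21973/256 → NEW=0, ERR=21973/256
(0,3): OLD=354515/4096 → NEW=0, ERR=354515/4096
(0,4): OLD=5823941/65536 → NEW=0, ERR=5823941/65536
(1,0): OLD=23897/256 → NEW=0, ERR=23897/256
(1,1): OLD=310383/2048 → NEW=255, ERR=-211857/2048
(1,2): OLD=4656667/65536 → NEW=0, ERR=4656667/65536
(1,3): OLD=38315199/262144 → NEW=255, ERR=-28531521/262144
(1,4): OLD=233048413/4194304 → NEW=0, ERR=233048413/4194304
(2,0): OLD=3859253/32768 → NEW=0, ERR=3859253/32768
(2,1): OLD=149271959/1048576 → NEW=255, ERR=-118114921/1048576
(2,2): OLD=890041989/16777216 → NEW=0, ERR=890041989/16777216
(2,3): OLD=26053392319/268435456 → NEW=0, ERR=26053392319/268435456
(2,4): OLD=627164919417/4294967296 → NEW=255, ERR=-468051741063/4294967296
(3,0): OLD=2226069989/16777216 → NEW=255, ERR=-2052120091/16777216
(3,1): OLD=7461666049/134217728 → NEW=0, ERR=7461666049/134217728
(3,2): OLD=790525124059/4294967296 → NEW=255, ERR=-304691536421/4294967296
(3,3): OLD=980762135715/8589934592 → NEW=0, ERR=980762135715/8589934592
(3,4): OLD=18961444696335/137438953472 → NEW=255, ERR=-16085488439025/137438953472
(4,0): OLD=277455127243/2147483648 → NEW=255, ERR=-270153202997/2147483648
(4,1): OLD=6555103790667/68719476736 → NEW=0, ERR=6555103790667/68719476736
(4,2): OLD=207198742294981/1099511627776 → NEW=255, ERR=-73176722787899/1099511627776
(4,3): OLD=2202264927922251/17592186044416 → NEW=0, ERR=2202264927922251/17592186044416
(4,4): OLD=49069514278311821/281474976710656 → NEW=255, ERR=-22706604782905459/281474976710656
(5,0): OLD=172153868636609/1099511627776 → NEW=255, ERR=-108221596446271/1099511627776
(5,1): OLD=1173451794624387/8796093022208 → NEW=255, ERR=-1069551926038653/8796093022208
(5,2): OLD=36715157490969243/281474976710656 → NEW=255, ERR=-35060961570248037/281474976710656
(5,3): OLD=162511435289736021/1125899906842624 → NEW=255, ERR=-124593040955133099/1125899906842624
(5,4): OLD=2111296500278186263/18014398509481984 → NEW=0, ERR=2111296500278186263/18014398509481984
(6,0): OLD=21876615430296753/140737488355328 → NEW=255, ERR=-14011444100311887/140737488355328
(6,1): OLD=373522188738335839/4503599627370496 → NEW=0, ERR=373522188738335839/4503599627370496
(6,2): OLD=11457994185161428229/72057594037927936 → NEW=255, ERR=-6916692294510195451/72057594037927936
(6,3): OLD=165575162623151254903/1152921504606846976 → NEW=255, ERR=-128419821051594723977/1152921504606846976
(6,4): OLD=3467568882047677427457/18446744073709551616 → NEW=255, ERR=-1236350856748258234623/18446744073709551616
Row 0: .....
Row 1: .#.#.
Row 2: .#..#
Row 3: #.#.#
Row 4: #.#.#
Row 5: ####.
Row 6: #.###

Answer: .....
.#.#.
.#..#
#.#.#
#.#.#
####.
#.###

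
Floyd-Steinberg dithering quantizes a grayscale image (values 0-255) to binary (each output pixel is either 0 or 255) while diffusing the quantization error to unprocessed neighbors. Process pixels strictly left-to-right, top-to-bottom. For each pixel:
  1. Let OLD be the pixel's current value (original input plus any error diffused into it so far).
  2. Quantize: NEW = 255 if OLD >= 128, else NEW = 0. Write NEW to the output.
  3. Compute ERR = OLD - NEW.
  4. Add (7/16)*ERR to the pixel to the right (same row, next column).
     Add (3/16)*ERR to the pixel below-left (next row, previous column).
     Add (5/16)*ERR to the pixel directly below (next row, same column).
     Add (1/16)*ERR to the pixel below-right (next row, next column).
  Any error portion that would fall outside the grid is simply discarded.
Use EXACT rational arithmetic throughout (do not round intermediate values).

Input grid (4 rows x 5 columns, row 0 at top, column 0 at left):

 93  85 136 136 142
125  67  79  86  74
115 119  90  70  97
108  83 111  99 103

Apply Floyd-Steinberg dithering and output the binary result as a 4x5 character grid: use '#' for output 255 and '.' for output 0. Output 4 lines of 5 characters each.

(0,0): OLD=93 → NEW=0, ERR=93
(0,1): OLD=2011/16 → NEW=0, ERR=2011/16
(0,2): OLD=48893/256 → NEW=255, ERR=-16387/256
(0,3): OLD=442347/4096 → NEW=0, ERR=442347/4096
(0,4): OLD=12402541/65536 → NEW=255, ERR=-4309139/65536
(1,0): OLD=45473/256 → NEW=255, ERR=-19807/256
(1,1): OLD=135655/2048 → NEW=0, ERR=135655/2048
(1,2): OLD=7607411/65536 → NEW=0, ERR=7607411/65536
(1,3): OLD=40423671/262144 → NEW=255, ERR=-26423049/262144
(1,4): OLD=67544581/4194304 → NEW=0, ERR=67544581/4194304
(2,0): OLD=3383005/32768 → NEW=0, ERR=3383005/32768
(2,1): OLD=211599055/1048576 → NEW=255, ERR=-55787825/1048576
(2,2): OLD=1480406317/16777216 → NEW=0, ERR=1480406317/16777216
(2,3): OLD=23455982647/268435456 → NEW=0, ERR=23455982647/268435456
(2,4): OLD=575360769985/4294967296 → NEW=255, ERR=-519855890495/4294967296
(3,0): OLD=2185856653/16777216 → NEW=255, ERR=-2092333427/16777216
(3,1): OLD=4672050185/134217728 → NEW=0, ERR=4672050185/134217728
(3,2): OLD=716668842547/4294967296 → NEW=255, ERR=-378547817933/4294967296
(3,3): OLD=606161053595/8589934592 → NEW=0, ERR=606161053595/8589934592
(3,4): OLD=13951372122535/137438953472 → NEW=0, ERR=13951372122535/137438953472
Row 0: ..#.#
Row 1: #..#.
Row 2: .#..#
Row 3: #.#..

Answer: ..#.#
#..#.
.#..#
#.#..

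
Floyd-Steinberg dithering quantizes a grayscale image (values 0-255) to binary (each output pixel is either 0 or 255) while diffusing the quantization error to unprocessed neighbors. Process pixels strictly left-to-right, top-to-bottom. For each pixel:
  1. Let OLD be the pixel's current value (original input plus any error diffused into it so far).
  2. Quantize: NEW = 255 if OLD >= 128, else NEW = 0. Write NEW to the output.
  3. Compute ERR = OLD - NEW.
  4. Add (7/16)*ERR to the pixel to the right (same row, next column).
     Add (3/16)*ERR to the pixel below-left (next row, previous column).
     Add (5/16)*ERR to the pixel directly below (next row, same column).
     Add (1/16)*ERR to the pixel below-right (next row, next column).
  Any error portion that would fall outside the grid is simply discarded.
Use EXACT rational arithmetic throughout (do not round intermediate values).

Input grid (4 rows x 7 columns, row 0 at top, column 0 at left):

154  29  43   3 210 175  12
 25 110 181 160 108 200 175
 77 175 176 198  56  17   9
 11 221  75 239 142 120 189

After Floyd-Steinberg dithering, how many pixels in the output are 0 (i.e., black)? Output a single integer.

(0,0): OLD=154 → NEW=255, ERR=-101
(0,1): OLD=-243/16 → NEW=0, ERR=-243/16
(0,2): OLD=9307/256 → NEW=0, ERR=9307/256
(0,3): OLD=77437/4096 → NEW=0, ERR=77437/4096
(0,4): OLD=14304619/65536 → NEW=255, ERR=-2407061/65536
(0,5): OLD=166651373/1048576 → NEW=255, ERR=-100735507/1048576
(0,6): OLD=-503821957/16777216 → NEW=0, ERR=-503821957/16777216
(1,0): OLD=-2409/256 → NEW=0, ERR=-2409/256
(1,1): OLD=208161/2048 → NEW=0, ERR=208161/2048
(1,2): OLD=15690933/65536 → NEW=255, ERR=-1020747/65536
(1,3): OLD=40495825/262144 → NEW=255, ERR=-26350895/262144
(1,4): OLD=599166739/16777216 → NEW=0, ERR=599166739/16777216
(1,5): OLD=23847372163/134217728 → NEW=255, ERR=-10378148477/134217728
(1,6): OLD=270115575885/2147483648 → NEW=0, ERR=270115575885/2147483648
(2,0): OLD=3051259/32768 → NEW=0, ERR=3051259/32768
(2,1): OLD=255845241/1048576 → NEW=255, ERR=-11541639/1048576
(2,2): OLD=2580706475/16777216 → NEW=255, ERR=-1697483605/16777216
(2,3): OLD=17185868819/134217728 → NEW=255, ERR=-17039651821/134217728
(2,4): OLD=-9838956285/1073741824 → NEW=0, ERR=-9838956285/1073741824
(2,5): OLD=503158356353/34359738368 → NEW=0, ERR=503158356353/34359738368
(2,6): OLD=27422350880151/549755813888 → NEW=0, ERR=27422350880151/549755813888
(3,0): OLD=638125899/16777216 → NEW=0, ERR=638125899/16777216
(3,1): OLD=29668789871/134217728 → NEW=255, ERR=-4556730769/134217728
(3,2): OLD=4334264381/1073741824 → NEW=0, ERR=4334264381/1073741824
(3,3): OLD=829146673307/4294967296 → NEW=255, ERR=-266069987173/4294967296
(3,4): OLD=58738497487691/549755813888 → NEW=0, ERR=58738497487691/549755813888
(3,5): OLD=792091410304785/4398046511104 → NEW=255, ERR=-329410450026735/4398046511104
(3,6): OLD=12155117804210575/70368744177664 → NEW=255, ERR=-5788911961093745/70368744177664
Output grid:
  Row 0: #...##.  (4 black, running=4)
  Row 1: ..##.#.  (4 black, running=8)
  Row 2: .###...  (4 black, running=12)
  Row 3: .#.#.##  (3 black, running=15)

Answer: 15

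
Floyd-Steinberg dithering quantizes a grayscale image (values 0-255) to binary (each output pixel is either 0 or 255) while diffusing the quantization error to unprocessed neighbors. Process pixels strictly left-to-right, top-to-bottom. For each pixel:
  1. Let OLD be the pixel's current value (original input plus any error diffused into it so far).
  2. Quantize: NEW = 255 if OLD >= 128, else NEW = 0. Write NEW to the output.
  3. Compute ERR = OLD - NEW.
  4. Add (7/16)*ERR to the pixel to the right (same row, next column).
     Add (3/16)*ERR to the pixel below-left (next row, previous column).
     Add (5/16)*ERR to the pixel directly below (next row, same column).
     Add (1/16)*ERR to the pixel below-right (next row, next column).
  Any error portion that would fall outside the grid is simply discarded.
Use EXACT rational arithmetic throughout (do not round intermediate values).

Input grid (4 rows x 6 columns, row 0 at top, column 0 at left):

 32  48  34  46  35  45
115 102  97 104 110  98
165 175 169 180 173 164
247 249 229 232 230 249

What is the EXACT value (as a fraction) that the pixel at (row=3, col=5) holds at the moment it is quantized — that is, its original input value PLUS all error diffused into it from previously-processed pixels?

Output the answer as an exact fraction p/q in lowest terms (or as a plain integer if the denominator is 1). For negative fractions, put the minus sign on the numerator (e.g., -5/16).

(0,0): OLD=32 → NEW=0, ERR=32
(0,1): OLD=62 → NEW=0, ERR=62
(0,2): OLD=489/8 → NEW=0, ERR=489/8
(0,3): OLD=9311/128 → NEW=0, ERR=9311/128
(0,4): OLD=136857/2048 → NEW=0, ERR=136857/2048
(0,5): OLD=2432559/32768 → NEW=0, ERR=2432559/32768
(1,0): OLD=1093/8 → NEW=255, ERR=-947/8
(1,1): OLD=5315/64 → NEW=0, ERR=5315/64
(1,2): OLD=348055/2048 → NEW=255, ERR=-174185/2048
(1,3): OLD=867303/8192 → NEW=0, ERR=867303/8192
(1,4): OLD=102586017/524288 → NEW=255, ERR=-31107423/524288
(1,5): OLD=833971735/8388608 → NEW=0, ERR=833971735/8388608
(2,0): OLD=147025/1024 → NEW=255, ERR=-114095/1024
(2,1): OLD=4222483/32768 → NEW=255, ERR=-4133357/32768
(2,2): OLD=58865289/524288 → NEW=0, ERR=58865289/524288
(2,3): OLD=1030814897/4194304 → NEW=255, ERR=-38732623/4194304
(2,4): OLD=23578849859/134217728 → NEW=255, ERR=-10646670781/134217728
(2,5): OLD=336414861317/2147483648 → NEW=255, ERR=-211193468923/2147483648
(3,0): OLD=98843865/524288 → NEW=255, ERR=-34849575/524288
(3,1): OLD=816163517/4194304 → NEW=255, ERR=-253384003/4194304
(3,2): OLD=7651792915/33554432 → NEW=255, ERR=-904587245/33554432
(3,3): OLD=449820045437/2147483648 → NEW=255, ERR=-97788284803/2147483648
(3,4): OLD=2856538329397/17179869184 → NEW=255, ERR=-1524328312523/17179869184
(3,5): OLD=47963788024507/274877906944 → NEW=255, ERR=-22130078246213/274877906944
Target (3,5): original=249, with diffused error = 47963788024507/274877906944

Answer: 47963788024507/274877906944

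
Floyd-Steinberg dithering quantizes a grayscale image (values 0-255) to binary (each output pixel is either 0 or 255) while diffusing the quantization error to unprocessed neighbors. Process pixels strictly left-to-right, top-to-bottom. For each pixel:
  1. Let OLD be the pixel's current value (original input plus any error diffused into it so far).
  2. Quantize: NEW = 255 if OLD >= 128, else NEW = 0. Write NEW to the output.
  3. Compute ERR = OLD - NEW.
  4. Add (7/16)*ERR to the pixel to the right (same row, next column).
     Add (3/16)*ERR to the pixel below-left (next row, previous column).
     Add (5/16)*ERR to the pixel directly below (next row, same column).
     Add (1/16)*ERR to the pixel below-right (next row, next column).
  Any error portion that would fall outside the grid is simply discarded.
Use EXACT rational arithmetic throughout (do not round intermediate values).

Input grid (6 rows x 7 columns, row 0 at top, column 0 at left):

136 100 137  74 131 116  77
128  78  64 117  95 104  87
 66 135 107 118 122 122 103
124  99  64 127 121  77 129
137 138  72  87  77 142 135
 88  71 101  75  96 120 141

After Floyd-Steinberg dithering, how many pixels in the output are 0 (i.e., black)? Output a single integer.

Answer: 25

Derivation:
(0,0): OLD=136 → NEW=255, ERR=-119
(0,1): OLD=767/16 → NEW=0, ERR=767/16
(0,2): OLD=40441/256 → NEW=255, ERR=-24839/256
(0,3): OLD=129231/4096 → NEW=0, ERR=129231/4096
(0,4): OLD=9489833/65536 → NEW=255, ERR=-7221847/65536
(0,5): OLD=71081887/1048576 → NEW=0, ERR=71081887/1048576
(0,6): OLD=1789418841/16777216 → NEW=0, ERR=1789418841/16777216
(1,0): OLD=25549/256 → NEW=0, ERR=25549/256
(1,1): OLD=227355/2048 → NEW=0, ERR=227355/2048
(1,2): OLD=5974199/65536 → NEW=0, ERR=5974199/65536
(1,3): OLD=36704235/262144 → NEW=255, ERR=-30142485/262144
(1,4): OLD=418426977/16777216 → NEW=0, ERR=418426977/16777216
(1,5): OLD=20026145457/134217728 → NEW=255, ERR=-14199375183/134217728
(1,6): OLD=168110686271/2147483648 → NEW=0, ERR=168110686271/2147483648
(2,0): OLD=3866713/32768 → NEW=0, ERR=3866713/32768
(2,1): OLD=256531683/1048576 → NEW=255, ERR=-10855197/1048576
(2,2): OLD=1951807593/16777216 → NEW=0, ERR=1951807593/16777216
(2,3): OLD=19238558817/134217728 → NEW=255, ERR=-14986961823/134217728
(2,4): OLD=57895136753/1073741824 → NEW=0, ERR=57895136753/1073741824
(2,5): OLD=4424360692667/34359738368 → NEW=255, ERR=-4337372591173/34359738368
(2,6): OLD=36077055547085/549755813888 → NEW=0, ERR=36077055547085/549755813888
(3,0): OLD=2666483273/16777216 → NEW=255, ERR=-1611706807/16777216
(3,1): OLD=11129963285/134217728 → NEW=0, ERR=11129963285/134217728
(3,2): OLD=123535324751/1073741824 → NEW=0, ERR=123535324751/1073741824
(3,3): OLD=686428320729/4294967296 → NEW=255, ERR=-408788339751/4294967296
(3,4): OLD=36042748334665/549755813888 → NEW=0, ERR=36042748334665/549755813888
(3,5): OLD=360241035208811/4398046511104 → NEW=0, ERR=360241035208811/4398046511104
(3,6): OLD=12487153775593589/70368744177664 → NEW=255, ERR=-5456875989710731/70368744177664
(4,0): OLD=263126877351/2147483648 → NEW=0, ERR=263126877351/2147483648
(4,1): OLD=8008842576251/34359738368 → NEW=255, ERR=-752890707589/34359738368
(4,2): OLD=47116186053909/549755813888 → NEW=0, ERR=47116186053909/549755813888
(4,3): OLD=502413594572663/4398046511104 → NEW=0, ERR=502413594572663/4398046511104
(4,4): OLD=5519561121398389/35184372088832 → NEW=255, ERR=-3452453761253771/35184372088832
(4,5): OLD=128605560748509621/1125899906842624 → NEW=0, ERR=128605560748509621/1125899906842624
(4,6): OLD=2987854349856232323/18014398509481984 → NEW=255, ERR=-1605817270061673597/18014398509481984
(5,0): OLD=67169989687457/549755813888 → NEW=0, ERR=67169989687457/549755813888
(5,1): OLD=621595157272715/4398046511104 → NEW=255, ERR=-499906703058805/4398046511104
(5,2): OLD=3451707227917693/35184372088832 → NEW=0, ERR=3451707227917693/35184372088832
(5,3): OLD=39568907754308817/281474976710656 → NEW=255, ERR=-32207211306908463/281474976710656
(5,4): OLD=789622300972360731/18014398509481984 → NEW=0, ERR=789622300972360731/18014398509481984
(5,5): OLD=21909168984472876267/144115188075855872 → NEW=255, ERR=-14840203974870371093/144115188075855872
(5,6): OLD=173471257448380537189/2305843009213693952 → NEW=0, ERR=173471257448380537189/2305843009213693952
Output grid:
  Row 0: #.#.#..  (4 black, running=4)
  Row 1: ...#.#.  (5 black, running=9)
  Row 2: .#.#.#.  (4 black, running=13)
  Row 3: #..#..#  (4 black, running=17)
  Row 4: .#..#.#  (4 black, running=21)
  Row 5: .#.#.#.  (4 black, running=25)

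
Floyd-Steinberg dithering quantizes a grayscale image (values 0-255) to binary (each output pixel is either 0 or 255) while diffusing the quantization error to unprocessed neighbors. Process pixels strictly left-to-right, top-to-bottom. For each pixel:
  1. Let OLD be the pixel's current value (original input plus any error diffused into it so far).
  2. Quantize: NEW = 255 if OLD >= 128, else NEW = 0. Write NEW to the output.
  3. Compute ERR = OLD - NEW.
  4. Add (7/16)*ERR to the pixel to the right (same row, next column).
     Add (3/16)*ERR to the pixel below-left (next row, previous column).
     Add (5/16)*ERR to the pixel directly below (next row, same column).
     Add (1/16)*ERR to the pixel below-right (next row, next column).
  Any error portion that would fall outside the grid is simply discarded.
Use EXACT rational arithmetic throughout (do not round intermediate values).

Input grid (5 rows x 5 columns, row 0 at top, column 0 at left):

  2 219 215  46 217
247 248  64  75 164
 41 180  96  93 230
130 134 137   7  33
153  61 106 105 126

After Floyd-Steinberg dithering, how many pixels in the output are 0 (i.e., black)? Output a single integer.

Answer: 12

Derivation:
(0,0): OLD=2 → NEW=0, ERR=2
(0,1): OLD=1759/8 → NEW=255, ERR=-281/8
(0,2): OLD=25553/128 → NEW=255, ERR=-7087/128
(0,3): OLD=44599/2048 → NEW=0, ERR=44599/2048
(0,4): OLD=7422849/32768 → NEW=255, ERR=-932991/32768
(1,0): OLD=30853/128 → NEW=255, ERR=-1787/128
(1,1): OLD=225955/1024 → NEW=255, ERR=-35165/1024
(1,2): OLD=1099743/32768 → NEW=0, ERR=1099743/32768
(1,3): OLD=11493619/131072 → NEW=0, ERR=11493619/131072
(1,4): OLD=408582777/2097152 → NEW=255, ERR=-126190983/2097152
(2,0): OLD=494769/16384 → NEW=0, ERR=494769/16384
(2,1): OLD=98513963/524288 → NEW=255, ERR=-35179477/524288
(2,2): OLD=766948417/8388608 → NEW=0, ERR=766948417/8388608
(2,3): OLD=20296088115/134217728 → NEW=255, ERR=-13929432525/134217728
(2,4): OLD=367803562661/2147483648 → NEW=255, ERR=-179804767579/2147483648
(3,0): OLD=1064143649/8388608 → NEW=0, ERR=1064143649/8388608
(3,1): OLD=12586994957/67108864 → NEW=255, ERR=-4525765363/67108864
(3,2): OLD=241406174367/2147483648 → NEW=0, ERR=241406174367/2147483648
(3,3): OLD=59116409895/4294967296 → NEW=0, ERR=59116409895/4294967296
(3,4): OLD=437768084963/68719476736 → NEW=0, ERR=437768084963/68719476736
(4,0): OLD=193270948943/1073741824 → NEW=255, ERR=-80533216177/1073741824
(4,1): OLD=1240995853135/34359738368 → NEW=0, ERR=1240995853135/34359738368
(4,2): OLD=85375183165057/549755813888 → NEW=255, ERR=-54812549376383/549755813888
(4,3): OLD=650042838707023/8796093022208 → NEW=0, ERR=650042838707023/8796093022208
(4,4): OLD=22684465385561769/140737488355328 → NEW=255, ERR=-13203594145046871/140737488355328
Output grid:
  Row 0: .##.#  (2 black, running=2)
  Row 1: ##..#  (2 black, running=4)
  Row 2: .#.##  (2 black, running=6)
  Row 3: .#...  (4 black, running=10)
  Row 4: #.#.#  (2 black, running=12)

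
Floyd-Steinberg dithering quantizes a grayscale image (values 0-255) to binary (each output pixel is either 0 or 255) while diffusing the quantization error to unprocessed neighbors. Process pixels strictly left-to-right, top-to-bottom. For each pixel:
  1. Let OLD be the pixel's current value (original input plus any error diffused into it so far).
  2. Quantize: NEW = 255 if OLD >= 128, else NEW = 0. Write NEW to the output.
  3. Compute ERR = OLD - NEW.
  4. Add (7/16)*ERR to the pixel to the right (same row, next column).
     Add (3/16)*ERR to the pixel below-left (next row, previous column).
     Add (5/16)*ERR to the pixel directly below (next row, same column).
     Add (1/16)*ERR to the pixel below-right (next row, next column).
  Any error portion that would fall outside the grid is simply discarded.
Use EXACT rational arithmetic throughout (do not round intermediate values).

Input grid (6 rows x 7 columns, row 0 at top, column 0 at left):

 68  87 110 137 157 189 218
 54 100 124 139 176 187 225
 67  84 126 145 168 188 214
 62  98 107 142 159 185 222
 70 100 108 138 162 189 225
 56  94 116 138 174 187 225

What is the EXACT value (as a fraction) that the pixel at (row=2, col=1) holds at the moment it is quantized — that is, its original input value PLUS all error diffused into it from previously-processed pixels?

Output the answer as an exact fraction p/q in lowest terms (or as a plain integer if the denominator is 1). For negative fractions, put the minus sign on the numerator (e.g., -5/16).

Answer: 29506343/262144

Derivation:
(0,0): OLD=68 → NEW=0, ERR=68
(0,1): OLD=467/4 → NEW=0, ERR=467/4
(0,2): OLD=10309/64 → NEW=255, ERR=-6011/64
(0,3): OLD=98211/1024 → NEW=0, ERR=98211/1024
(0,4): OLD=3259765/16384 → NEW=255, ERR=-918155/16384
(0,5): OLD=43118131/262144 → NEW=255, ERR=-23728589/262144
(0,6): OLD=748258149/4194304 → NEW=255, ERR=-321289371/4194304
(1,0): OLD=6217/64 → NEW=0, ERR=6217/64
(1,1): OLD=84799/512 → NEW=255, ERR=-45761/512
(1,2): OLD=1324267/16384 → NEW=0, ERR=1324267/16384
(1,3): OLD=12317871/65536 → NEW=255, ERR=-4393809/65536
(1,4): OLD=495674701/4194304 → NEW=0, ERR=495674701/4194304
(1,5): OLD=6460938781/33554432 → NEW=255, ERR=-2095441379/33554432
(1,6): OLD=90239031315/536870912 → NEW=255, ERR=-46663051245/536870912
(2,0): OLD=660261/8192 → NEW=0, ERR=660261/8192
(2,1): OLD=29506343/262144 → NEW=0, ERR=29506343/262144
Target (2,1): original=84, with diffused error = 29506343/262144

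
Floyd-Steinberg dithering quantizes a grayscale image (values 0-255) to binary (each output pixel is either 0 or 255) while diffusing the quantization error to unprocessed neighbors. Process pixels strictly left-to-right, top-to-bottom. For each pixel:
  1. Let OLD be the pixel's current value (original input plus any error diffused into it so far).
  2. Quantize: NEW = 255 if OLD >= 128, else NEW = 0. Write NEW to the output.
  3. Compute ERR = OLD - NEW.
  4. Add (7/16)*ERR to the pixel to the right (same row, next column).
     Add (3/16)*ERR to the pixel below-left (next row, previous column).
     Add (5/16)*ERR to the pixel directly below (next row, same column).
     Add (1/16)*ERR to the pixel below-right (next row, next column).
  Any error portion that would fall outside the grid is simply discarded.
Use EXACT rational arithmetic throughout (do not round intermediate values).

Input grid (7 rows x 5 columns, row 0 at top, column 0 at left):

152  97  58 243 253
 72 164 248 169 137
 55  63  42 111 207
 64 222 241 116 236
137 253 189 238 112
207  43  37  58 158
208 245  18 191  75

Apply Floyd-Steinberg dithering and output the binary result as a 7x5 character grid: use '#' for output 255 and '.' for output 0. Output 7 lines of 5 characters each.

(0,0): OLD=152 → NEW=255, ERR=-103
(0,1): OLD=831/16 → NEW=0, ERR=831/16
(0,2): OLD=20665/256 → NEW=0, ERR=20665/256
(0,3): OLD=1139983/4096 → NEW=255, ERR=95503/4096
(0,4): OLD=17249129/65536 → NEW=255, ERR=537449/65536
(1,0): OLD=12685/256 → NEW=0, ERR=12685/256
(1,1): OLD=431323/2048 → NEW=255, ERR=-90917/2048
(1,2): OLD=17132535/65536 → NEW=255, ERR=420855/65536
(1,3): OLD=48674539/262144 → NEW=255, ERR=-18172181/262144
(1,4): OLD=464275553/4194304 → NEW=0, ERR=464275553/4194304
(2,0): OLD=2036889/32768 → NEW=0, ERR=2036889/32768
(2,1): OLD=84539939/1048576 → NEW=0, ERR=84539939/1048576
(2,2): OLD=1065475369/16777216 → NEW=0, ERR=1065475369/16777216
(2,3): OLD=37118610795/268435456 → NEW=255, ERR=-31332430485/268435456
(2,4): OLD=799691080493/4294967296 → NEW=255, ERR=-295525579987/4294967296
(3,0): OLD=1653263881/16777216 → NEW=0, ERR=1653263881/16777216
(3,1): OLD=41084013397/134217728 → NEW=255, ERR=6858492757/134217728
(3,2): OLD=1143988979383/4294967296 → NEW=255, ERR=48772318903/4294967296
(3,3): OLD=649057006175/8589934592 → NEW=0, ERR=649057006175/8589934592
(3,4): OLD=33021098487227/137438953472 → NEW=255, ERR=-2025834648133/137438953472
(4,0): OLD=380911293287/2147483648 → NEW=255, ERR=-166697036953/2147483648
(4,1): OLD=16719180448231/68719476736 → NEW=255, ERR=-804286119449/68719476736
(4,2): OLD=225168396765545/1099511627776 → NEW=255, ERR=-55207068317335/1099511627776
(4,3): OLD=4179752966385639/17592186044416 → NEW=255, ERR=-306254474940441/17592186044416
(4,4): OLD=29414150640851665/281474976710656 → NEW=0, ERR=29414150640851665/281474976710656
(5,0): OLD=198514522678805/1099511627776 → NEW=255, ERR=-81860942404075/1099511627776
(5,1): OLD=-65937787173249/8796093022208 → NEW=0, ERR=-65937787173249/8796093022208
(5,2): OLD=3950218981081719/281474976710656 → NEW=0, ERR=3950218981081719/281474976710656
(5,3): OLD=84617348923285689/1125899906842624 → NEW=0, ERR=84617348923285689/1125899906842624
(5,4): OLD=4007279133381998371/18014398509481984 → NEW=255, ERR=-586392486535907549/18014398509481984
(6,0): OLD=25801146520225477/140737488355328 → NEW=255, ERR=-10086913010383163/140737488355328
(6,1): OLD=942509336300489355/4503599627370496 → NEW=255, ERR=-205908568678987125/4503599627370496
(6,2): OLD=1153342270463055273/72057594037927936 → NEW=0, ERR=1153342270463055273/72057594037927936
(6,3): OLD=249333501149326609283/1152921504606846976 → NEW=255, ERR=-44661482525419369597/1152921504606846976
(6,4): OLD=969877997456234913877/18446744073709551616 → NEW=0, ERR=969877997456234913877/18446744073709551616
Row 0: #..##
Row 1: .###.
Row 2: ...##
Row 3: .##.#
Row 4: ####.
Row 5: #...#
Row 6: ##.#.

Answer: #..##
.###.
...##
.##.#
####.
#...#
##.#.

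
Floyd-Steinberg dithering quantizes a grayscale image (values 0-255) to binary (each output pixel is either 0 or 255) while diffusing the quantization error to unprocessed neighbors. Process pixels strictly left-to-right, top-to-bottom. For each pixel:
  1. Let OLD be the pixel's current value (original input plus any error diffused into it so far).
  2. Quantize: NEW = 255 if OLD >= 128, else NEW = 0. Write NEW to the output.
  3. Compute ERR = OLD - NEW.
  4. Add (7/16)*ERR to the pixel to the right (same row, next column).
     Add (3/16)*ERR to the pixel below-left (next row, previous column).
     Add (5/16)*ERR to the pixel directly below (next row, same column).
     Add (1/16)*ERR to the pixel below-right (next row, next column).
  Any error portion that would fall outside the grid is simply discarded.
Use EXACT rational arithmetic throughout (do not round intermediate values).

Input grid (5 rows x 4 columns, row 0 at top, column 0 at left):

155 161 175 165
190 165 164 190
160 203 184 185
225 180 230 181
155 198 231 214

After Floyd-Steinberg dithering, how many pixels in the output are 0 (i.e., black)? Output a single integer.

Answer: 5

Derivation:
(0,0): OLD=155 → NEW=255, ERR=-100
(0,1): OLD=469/4 → NEW=0, ERR=469/4
(0,2): OLD=14483/64 → NEW=255, ERR=-1837/64
(0,3): OLD=156101/1024 → NEW=255, ERR=-105019/1024
(1,0): OLD=11567/64 → NEW=255, ERR=-4753/64
(1,1): OLD=80649/512 → NEW=255, ERR=-49911/512
(1,2): OLD=1646269/16384 → NEW=0, ERR=1646269/16384
(1,3): OLD=52459451/262144 → NEW=255, ERR=-14387269/262144
(2,0): OLD=970867/8192 → NEW=0, ERR=970867/8192
(2,1): OLD=62543649/262144 → NEW=255, ERR=-4303071/262144
(2,2): OLD=100576965/524288 → NEW=255, ERR=-33116475/524288
(2,3): OLD=1228885073/8388608 → NEW=255, ERR=-910209967/8388608
(3,0): OLD=1086147907/4194304 → NEW=255, ERR=16600387/4194304
(3,1): OLD=11553841053/67108864 → NEW=255, ERR=-5558919267/67108864
(3,2): OLD=163907015267/1073741824 → NEW=255, ERR=-109897149853/1073741824
(3,3): OLD=1689919353653/17179869184 → NEW=0, ERR=1689919353653/17179869184
(4,0): OLD=151081255879/1073741824 → NEW=255, ERR=-122722909241/1073741824
(4,1): OLD=886199220949/8589934592 → NEW=0, ERR=886199220949/8589934592
(4,2): OLD=70758488337717/274877906944 → NEW=255, ERR=664622066997/274877906944
(4,3): OLD=1052894185775107/4398046511104 → NEW=255, ERR=-68607674556413/4398046511104
Output grid:
  Row 0: #.##  (1 black, running=1)
  Row 1: ##.#  (1 black, running=2)
  Row 2: .###  (1 black, running=3)
  Row 3: ###.  (1 black, running=4)
  Row 4: #.##  (1 black, running=5)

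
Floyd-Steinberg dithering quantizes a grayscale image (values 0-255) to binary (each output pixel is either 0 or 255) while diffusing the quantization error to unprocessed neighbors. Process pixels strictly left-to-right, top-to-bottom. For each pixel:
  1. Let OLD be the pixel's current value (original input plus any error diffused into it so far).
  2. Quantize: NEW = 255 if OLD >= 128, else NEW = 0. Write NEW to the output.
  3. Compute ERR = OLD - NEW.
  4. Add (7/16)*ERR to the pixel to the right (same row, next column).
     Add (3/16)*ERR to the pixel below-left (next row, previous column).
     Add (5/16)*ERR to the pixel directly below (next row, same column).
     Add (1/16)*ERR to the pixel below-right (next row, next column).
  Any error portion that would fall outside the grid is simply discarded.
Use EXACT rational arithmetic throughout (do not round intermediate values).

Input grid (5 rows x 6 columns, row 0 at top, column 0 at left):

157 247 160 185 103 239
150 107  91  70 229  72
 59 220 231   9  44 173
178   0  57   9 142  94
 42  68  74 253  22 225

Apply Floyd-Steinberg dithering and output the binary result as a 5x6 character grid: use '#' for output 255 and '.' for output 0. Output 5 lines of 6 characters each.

(0,0): OLD=157 → NEW=255, ERR=-98
(0,1): OLD=1633/8 → NEW=255, ERR=-407/8
(0,2): OLD=17631/128 → NEW=255, ERR=-15009/128
(0,3): OLD=273817/2048 → NEW=255, ERR=-248423/2048
(0,4): OLD=1636143/32768 → NEW=0, ERR=1636143/32768
(0,5): OLD=136757833/524288 → NEW=255, ERR=3064393/524288
(1,0): OLD=14059/128 → NEW=0, ERR=14059/128
(1,1): OLD=113709/1024 → NEW=0, ERR=113709/1024
(1,2): OLD=2523633/32768 → NEW=0, ERR=2523633/32768
(1,3): OLD=8889469/131072 → NEW=0, ERR=8889469/131072
(1,4): OLD=2246384695/8388608 → NEW=255, ERR=107289655/8388608
(1,5): OLD=11078708049/134217728 → NEW=0, ERR=11078708049/134217728
(2,0): OLD=1870143/16384 → NEW=0, ERR=1870143/16384
(2,1): OLD=170888805/524288 → NEW=255, ERR=37195365/524288
(2,2): OLD=2564919279/8388608 → NEW=255, ERR=425824239/8388608
(2,3): OLD=4000639159/67108864 → NEW=0, ERR=4000639159/67108864
(2,4): OLD=201420341541/2147483648 → NEW=0, ERR=201420341541/2147483648
(2,5): OLD=8267939924051/34359738368 → NEW=255, ERR=-493793359789/34359738368
(3,0): OLD=1903981199/8388608 → NEW=255, ERR=-235113841/8388608
(3,1): OLD=1782409123/67108864 → NEW=0, ERR=1782409123/67108864
(3,2): OLD=53738020793/536870912 → NEW=0, ERR=53738020793/536870912
(3,3): OLD=3167276522763/34359738368 → NEW=0, ERR=3167276522763/34359738368
(3,4): OLD=58458417862379/274877906944 → NEW=255, ERR=-11635448408341/274877906944
(3,5): OLD=337998302511077/4398046511104 → NEW=0, ERR=337998302511077/4398046511104
(4,0): OLD=41039830337/1073741824 → NEW=0, ERR=41039830337/1073741824
(4,1): OLD=1890436199821/17179869184 → NEW=0, ERR=1890436199821/17179869184
(4,2): OLD=94758626718231/549755813888 → NEW=255, ERR=-45429105823209/549755813888
(4,3): OLD=2146004958519187/8796093022208 → NEW=255, ERR=-96998762143853/8796093022208
(4,4): OLD=3394374268369475/140737488355328 → NEW=0, ERR=3394374268369475/140737488355328
(4,5): OLD=578537956774468853/2251799813685248 → NEW=255, ERR=4329004284730613/2251799813685248
Row 0: ####.#
Row 1: ....#.
Row 2: .##..#
Row 3: #...#.
Row 4: ..##.#

Answer: ####.#
....#.
.##..#
#...#.
..##.#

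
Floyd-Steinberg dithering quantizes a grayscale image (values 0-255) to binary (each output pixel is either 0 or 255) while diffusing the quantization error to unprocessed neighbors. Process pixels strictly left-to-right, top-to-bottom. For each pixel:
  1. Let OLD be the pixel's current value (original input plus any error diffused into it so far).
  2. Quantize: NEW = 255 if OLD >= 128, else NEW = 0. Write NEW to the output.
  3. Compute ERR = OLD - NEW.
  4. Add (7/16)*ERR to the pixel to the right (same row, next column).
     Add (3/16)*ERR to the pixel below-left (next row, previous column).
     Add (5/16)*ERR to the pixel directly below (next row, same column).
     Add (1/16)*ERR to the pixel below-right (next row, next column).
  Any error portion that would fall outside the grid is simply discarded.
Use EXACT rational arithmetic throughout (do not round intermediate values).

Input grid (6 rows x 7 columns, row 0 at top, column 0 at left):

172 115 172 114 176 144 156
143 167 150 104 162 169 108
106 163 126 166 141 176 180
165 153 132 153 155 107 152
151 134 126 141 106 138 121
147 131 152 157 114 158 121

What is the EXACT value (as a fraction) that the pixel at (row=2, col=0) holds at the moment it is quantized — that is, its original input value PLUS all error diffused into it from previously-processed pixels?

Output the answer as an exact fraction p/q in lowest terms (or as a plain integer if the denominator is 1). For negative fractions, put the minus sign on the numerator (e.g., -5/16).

(0,0): OLD=172 → NEW=255, ERR=-83
(0,1): OLD=1259/16 → NEW=0, ERR=1259/16
(0,2): OLD=52845/256 → NEW=255, ERR=-12435/256
(0,3): OLD=379899/4096 → NEW=0, ERR=379899/4096
(0,4): OLD=14193629/65536 → NEW=255, ERR=-2518051/65536
(0,5): OLD=133368587/1048576 → NEW=0, ERR=133368587/1048576
(0,6): OLD=3550825805/16777216 → NEW=255, ERR=-727364275/16777216
(1,0): OLD=33745/256 → NEW=255, ERR=-31535/256
(1,1): OLD=252727/2048 → NEW=0, ERR=252727/2048
(1,2): OLD=13835779/65536 → NEW=255, ERR=-2875901/65536
(1,3): OLD=27143751/262144 → NEW=0, ERR=27143751/262144
(1,4): OLD=3773849845/16777216 → NEW=255, ERR=-504340235/16777216
(1,5): OLD=24838991749/134217728 → NEW=255, ERR=-9386528891/134217728
(1,6): OLD=154199139883/2147483648 → NEW=0, ERR=154199139883/2147483648
(2,0): OLD=2970189/32768 → NEW=0, ERR=2970189/32768
Target (2,0): original=106, with diffused error = 2970189/32768

Answer: 2970189/32768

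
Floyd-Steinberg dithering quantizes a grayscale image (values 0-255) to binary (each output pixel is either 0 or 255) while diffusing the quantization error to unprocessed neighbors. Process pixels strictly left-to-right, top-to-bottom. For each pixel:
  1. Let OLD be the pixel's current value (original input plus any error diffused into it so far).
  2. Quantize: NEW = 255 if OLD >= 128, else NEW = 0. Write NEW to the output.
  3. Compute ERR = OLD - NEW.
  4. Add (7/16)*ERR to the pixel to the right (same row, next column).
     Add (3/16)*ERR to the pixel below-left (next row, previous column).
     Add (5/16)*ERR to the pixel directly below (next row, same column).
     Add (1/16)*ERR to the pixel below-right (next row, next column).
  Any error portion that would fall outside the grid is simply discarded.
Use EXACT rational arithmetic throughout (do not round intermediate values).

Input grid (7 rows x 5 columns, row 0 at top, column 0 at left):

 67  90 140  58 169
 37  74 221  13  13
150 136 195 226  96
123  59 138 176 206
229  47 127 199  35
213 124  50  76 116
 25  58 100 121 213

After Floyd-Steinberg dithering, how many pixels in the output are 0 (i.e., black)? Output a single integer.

Answer: 19

Derivation:
(0,0): OLD=67 → NEW=0, ERR=67
(0,1): OLD=1909/16 → NEW=0, ERR=1909/16
(0,2): OLD=49203/256 → NEW=255, ERR=-16077/256
(0,3): OLD=125029/4096 → NEW=0, ERR=125029/4096
(0,4): OLD=11950787/65536 → NEW=255, ERR=-4760893/65536
(1,0): OLD=20559/256 → NEW=0, ERR=20559/256
(1,1): OLD=284329/2048 → NEW=255, ERR=-237911/2048
(1,2): OLD=10730333/65536 → NEW=255, ERR=-5981347/65536
(1,3): OLD=-9158503/262144 → NEW=0, ERR=-9158503/262144
(1,4): OLD=-96799573/4194304 → NEW=0, ERR=-96799573/4194304
(2,0): OLD=5023827/32768 → NEW=255, ERR=-3332013/32768
(2,1): OLD=45211457/1048576 → NEW=0, ERR=45211457/1048576
(2,2): OLD=2877817091/16777216 → NEW=255, ERR=-1400372989/16777216
(2,3): OLD=45240261465/268435456 → NEW=255, ERR=-23210779815/268435456
(2,4): OLD=209487231279/4294967296 → NEW=0, ERR=209487231279/4294967296
(3,0): OLD=1666109859/16777216 → NEW=0, ERR=1666109859/16777216
(3,1): OLD=12605133927/134217728 → NEW=0, ERR=12605133927/134217728
(3,2): OLD=599089316253/4294967296 → NEW=255, ERR=-496127344227/4294967296
(3,3): OLD=879355039925/8589934592 → NEW=0, ERR=879355039925/8589934592
(3,4): OLD=35820037053417/137438953472 → NEW=255, ERR=773103918057/137438953472
(4,0): OLD=596233551533/2147483648 → NEW=255, ERR=48625221293/2147483648
(4,1): OLD=4865532024237/68719476736 → NEW=0, ERR=4865532024237/68719476736
(4,2): OLD=161564862887875/1099511627776 → NEW=255, ERR=-118810602195005/1099511627776
(4,3): OLD=3123503926937005/17592186044416 → NEW=255, ERR=-1362503514389075/17592186044416
(4,4): OLD=2609805213472315/281474976710656 → NEW=0, ERR=2609805213472315/281474976710656
(5,0): OLD=256572608195879/1099511627776 → NEW=255, ERR=-23802856887001/1099511627776
(5,1): OLD=1036258969977269/8796093022208 → NEW=0, ERR=1036258969977269/8796093022208
(5,2): OLD=16234591894651613/281474976710656 → NEW=0, ERR=16234591894651613/281474976710656
(5,3): OLD=81082333817522163/1125899906842624 → NEW=0, ERR=81082333817522163/1125899906842624
(5,4): OLD=2622242443171110785/18014398509481984 → NEW=255, ERR=-1971429176746795135/18014398509481984
(6,0): OLD=5675099843334967/140737488355328 → NEW=0, ERR=5675099843334967/140737488355328
(6,1): OLD=549071855711423929/4503599627370496 → NEW=0, ERR=549071855711423929/4503599627370496
(6,2): OLD=13851582343783517827/72057594037927936 → NEW=255, ERR=-4523104135888105853/72057594037927936
(6,3): OLD=114287025331888106593/1152921504606846976 → NEW=0, ERR=114287025331888106593/1152921504606846976
(6,4): OLD=4181336638293519492071/18446744073709551616 → NEW=255, ERR=-522583100502416170009/18446744073709551616
Output grid:
  Row 0: ..#.#  (3 black, running=3)
  Row 1: .##..  (3 black, running=6)
  Row 2: #.##.  (2 black, running=8)
  Row 3: ..#.#  (3 black, running=11)
  Row 4: #.##.  (2 black, running=13)
  Row 5: #...#  (3 black, running=16)
  Row 6: ..#.#  (3 black, running=19)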